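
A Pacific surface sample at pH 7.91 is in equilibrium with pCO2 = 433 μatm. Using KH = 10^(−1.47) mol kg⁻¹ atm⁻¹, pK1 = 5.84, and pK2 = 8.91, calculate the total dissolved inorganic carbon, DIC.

[CO2*] = KH · pCO2 = 10^(−1.47) × 433×10^-6 = 1.467×10^-5 mol/kg
α₀ = 1/(1 + K1/[H⁺] + K1K2/[H⁺]²) = 1/(1 + 10^+2.07 + 10^+1.07) = 0.007678
DIC = [CO2*]/α₀ = 1.467×10^-5 / 0.007678 = 1.91 mmol/kg

DIC = 1.91 mmol/kg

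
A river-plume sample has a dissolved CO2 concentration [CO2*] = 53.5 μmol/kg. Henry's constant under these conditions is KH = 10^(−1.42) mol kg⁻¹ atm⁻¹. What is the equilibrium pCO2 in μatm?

pCO2 = 1410 μatm

KH = 10^(−1.42) = 3.802×10^-2 mol kg⁻¹ atm⁻¹
pCO2 = [CO2*]/KH = 53.5×10^-6 / 3.802×10^-2 = 1.41×10^-3 atm = 1410 μatm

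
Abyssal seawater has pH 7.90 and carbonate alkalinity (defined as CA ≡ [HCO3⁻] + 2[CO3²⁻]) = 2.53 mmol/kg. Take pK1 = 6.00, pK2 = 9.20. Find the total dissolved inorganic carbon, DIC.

DIC = 2.44 mmol/kg

CA = [HCO3⁻] + 2[CO3²⁻] = (α₁ + 2α₂)·DIC
At pH 7.90: [H⁺]/K1 = 10^-1.90 = 0.012589, K2/[H⁺] = 10^-1.30 = 0.050119
α₁ = 1/(1 + 0.012589 + 0.050119) = 1/1.0627 = 0.9410; α₂ = α₁·K2/[H⁺] = 0.04716
α₁ + 2α₂ = 1.0353
DIC = CA / (α₁ + 2α₂) = 2.53 / 1.0353 = 2.44 mmol/kg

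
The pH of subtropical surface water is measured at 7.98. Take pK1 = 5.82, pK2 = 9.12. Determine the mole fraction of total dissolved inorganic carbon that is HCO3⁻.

α₁ = 0.926

α₁ = 1 / (1 + [H⁺]/K1 + K2/[H⁺]) = 1 / (1 + 10^-2.16 + 10^-1.14)
   = 1 / (1 + 0.0069183 + 0.072444) = 1/1.0794 = 0.9265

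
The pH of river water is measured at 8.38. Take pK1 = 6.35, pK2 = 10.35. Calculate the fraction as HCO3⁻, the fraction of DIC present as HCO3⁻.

α₁ = 1 / (1 + [H⁺]/K1 + K2/[H⁺]) = 1 / (1 + 10^-2.03 + 10^-1.97)
   = 1 / (1 + 0.0093325 + 0.010715) = 1/1.0200 = 0.9803

α₁ = 0.980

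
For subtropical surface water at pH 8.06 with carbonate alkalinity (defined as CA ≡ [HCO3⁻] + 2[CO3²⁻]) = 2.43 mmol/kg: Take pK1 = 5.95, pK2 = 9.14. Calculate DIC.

CA = [HCO3⁻] + 2[CO3²⁻] = (α₁ + 2α₂)·DIC
At pH 8.06: [H⁺]/K1 = 10^-2.11 = 0.0077625, K2/[H⁺] = 10^-1.08 = 0.083176
α₁ = 1/(1 + 0.0077625 + 0.083176) = 1/1.0909 = 0.9166; α₂ = α₁·K2/[H⁺] = 0.07624
α₁ + 2α₂ = 1.0691
DIC = CA / (α₁ + 2α₂) = 2.43 / 1.0691 = 2.27 mmol/kg

DIC = 2.27 mmol/kg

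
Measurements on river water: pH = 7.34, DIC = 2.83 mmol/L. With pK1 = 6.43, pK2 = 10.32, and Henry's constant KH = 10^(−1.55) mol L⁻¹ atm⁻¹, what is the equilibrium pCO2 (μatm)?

α₀ = 1 / (1 + K1/[H⁺] + K1K2/[H⁺]²) = 1 / (1 + 10^+0.91 + 10^-2.07)
   = 1 / (1 + 8.1283 + 0.0085114) = 1/9.1368 = 0.1094
[CO2*] = α₀ × DIC = 0.1094 × 2.83 = 0.3097 mmol/L
pCO2 = [CO2*]/KH = 3.097×10^-4 / 2.818×10^-2 = 1.10×10^4 μatm

pCO2 = 1.10×10^4 μatm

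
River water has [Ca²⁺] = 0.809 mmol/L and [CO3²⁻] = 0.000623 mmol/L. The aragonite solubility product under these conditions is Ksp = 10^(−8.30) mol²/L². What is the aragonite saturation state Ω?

Ksp = 10^(−8.30) = 5.012×10^-9
Ω = [Ca²⁺][CO3²⁻]/Ksp = (0.809×10^-3)(0.000623×10^-3) / 5.012×10^-9 = 0.101

Ω = 0.101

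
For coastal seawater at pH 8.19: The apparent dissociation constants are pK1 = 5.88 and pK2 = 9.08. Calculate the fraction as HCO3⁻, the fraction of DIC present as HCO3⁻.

α₁ = 0.882

α₁ = 1 / (1 + [H⁺]/K1 + K2/[H⁺]) = 1 / (1 + 10^-2.31 + 10^-0.89)
   = 1 / (1 + 0.0048978 + 0.12882) = 1/1.1337 = 0.8820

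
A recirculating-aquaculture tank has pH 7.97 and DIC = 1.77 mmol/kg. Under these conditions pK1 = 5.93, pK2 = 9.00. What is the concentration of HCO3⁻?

α₁ = 1 / (1 + [H⁺]/K1 + K2/[H⁺]) = 1 / (1 + 10^-2.04 + 10^-1.03)
   = 1 / (1 + 0.0091201 + 0.093325) = 1/1.1024 = 0.9071
[HCO3⁻] = α₁ × DIC = 0.9071 × 1.77 = 1.61 mmol/kg

[HCO3⁻] = 1.61 mmol/kg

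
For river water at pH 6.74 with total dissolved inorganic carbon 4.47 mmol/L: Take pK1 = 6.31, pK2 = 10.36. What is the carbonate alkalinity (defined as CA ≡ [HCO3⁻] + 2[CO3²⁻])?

CA = 3.26 mmol/L

CA = [HCO3⁻] + 2[CO3²⁻] = (α₁ + 2α₂)·DIC
At pH 6.74: [H⁺]/K1 = 10^-0.43 = 0.37154, K2/[H⁺] = 10^-3.62 = 0.00023988
α₁ = 1/(1 + 0.37154 + 0.00023988) = 1/1.3718 = 0.7290; α₂ = α₁·K2/[H⁺] = 0.0001749
α₁ + 2α₂ = 0.7293
CA = 0.7293 × 4.47 = 3.26 mmol/L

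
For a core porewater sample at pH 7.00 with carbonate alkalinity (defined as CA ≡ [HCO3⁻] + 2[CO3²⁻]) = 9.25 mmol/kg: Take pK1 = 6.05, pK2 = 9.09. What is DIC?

DIC = 10.2 mmol/kg

CA = [HCO3⁻] + 2[CO3²⁻] = (α₁ + 2α₂)·DIC
At pH 7.00: [H⁺]/K1 = 10^-0.95 = 0.11220, K2/[H⁺] = 10^-2.09 = 0.0081283
α₁ = 1/(1 + 0.11220 + 0.0081283) = 1/1.1203 = 0.8926; α₂ = α₁·K2/[H⁺] = 0.007255
α₁ + 2α₂ = 0.9071
DIC = CA / (α₁ + 2α₂) = 9.25 / 0.9071 = 10.2 mmol/kg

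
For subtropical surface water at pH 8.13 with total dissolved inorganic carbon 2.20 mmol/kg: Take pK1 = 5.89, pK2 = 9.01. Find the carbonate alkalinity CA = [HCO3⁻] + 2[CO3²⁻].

CA = 2.44 mmol/kg

CA = [HCO3⁻] + 2[CO3²⁻] = (α₁ + 2α₂)·DIC
At pH 8.13: [H⁺]/K1 = 10^-2.24 = 0.0057544, K2/[H⁺] = 10^-0.88 = 0.13183
α₁ = 1/(1 + 0.0057544 + 0.13183) = 1/1.1376 = 0.8791; α₂ = α₁·K2/[H⁺] = 0.1159
α₁ + 2α₂ = 1.1108
CA = 1.1108 × 2.20 = 2.44 mmol/kg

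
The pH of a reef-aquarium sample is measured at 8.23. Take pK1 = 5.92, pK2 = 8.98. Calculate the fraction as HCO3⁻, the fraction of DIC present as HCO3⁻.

α₁ = 0.846

α₁ = 1 / (1 + [H⁺]/K1 + K2/[H⁺]) = 1 / (1 + 10^-2.31 + 10^-0.75)
   = 1 / (1 + 0.0048978 + 0.17783) = 1/1.1827 = 0.8455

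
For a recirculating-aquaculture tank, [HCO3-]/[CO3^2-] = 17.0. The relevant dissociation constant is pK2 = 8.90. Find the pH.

pH = 7.67

From K2 = [H⁺][CO3^2-]/[HCO3-]:  pH = pK2 − log₁₀([HCO3-]/[CO3^2-])
log₁₀(17.0) = +1.230
pH = 8.90 − (+1.230) = 7.67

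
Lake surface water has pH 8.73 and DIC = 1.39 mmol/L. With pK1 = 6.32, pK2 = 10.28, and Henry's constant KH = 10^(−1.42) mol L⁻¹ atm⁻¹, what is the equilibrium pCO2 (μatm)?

pCO2 = 138 μatm

α₀ = 1 / (1 + K1/[H⁺] + K1K2/[H⁺]²) = 1 / (1 + 10^+2.41 + 10^+0.86)
   = 1 / (1 + 257.04 + 7.2444) = 1/265.28 = 0.003770
[CO2*] = α₀ × DIC = 0.003770 × 1.39 = 0.005240 mmol/L = 5.240 μmol/L
pCO2 = [CO2*]/KH = 5.240×10^-6 / 3.802×10^-2 = 138 μatm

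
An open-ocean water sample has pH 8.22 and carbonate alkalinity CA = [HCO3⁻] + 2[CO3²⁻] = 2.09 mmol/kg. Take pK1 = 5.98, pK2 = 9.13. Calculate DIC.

DIC = 1.89 mmol/kg

CA = [HCO3⁻] + 2[CO3²⁻] = (α₁ + 2α₂)·DIC
At pH 8.22: [H⁺]/K1 = 10^-2.24 = 0.0057544, K2/[H⁺] = 10^-0.91 = 0.12303
α₁ = 1/(1 + 0.0057544 + 0.12303) = 1/1.1288 = 0.8859; α₂ = α₁·K2/[H⁺] = 0.1090
α₁ + 2α₂ = 1.1039
DIC = CA / (α₁ + 2α₂) = 2.09 / 1.1039 = 1.89 mmol/kg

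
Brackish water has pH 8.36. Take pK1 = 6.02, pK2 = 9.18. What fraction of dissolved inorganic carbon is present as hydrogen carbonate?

α₁ = 0.865

α₁ = 1 / (1 + [H⁺]/K1 + K2/[H⁺]) = 1 / (1 + 10^-2.34 + 10^-0.82)
   = 1 / (1 + 0.0045709 + 0.15136) = 1/1.1559 = 0.8651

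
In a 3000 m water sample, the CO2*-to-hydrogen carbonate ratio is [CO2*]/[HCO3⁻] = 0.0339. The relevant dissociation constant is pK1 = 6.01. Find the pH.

pH = 7.48

From K1 = [H⁺][HCO3⁻]/[CO2*]:  pH = pK1 − log₁₀([CO2*]/[HCO3⁻])
log₁₀(0.0339) = -1.470
pH = 6.01 − (-1.470) = 7.48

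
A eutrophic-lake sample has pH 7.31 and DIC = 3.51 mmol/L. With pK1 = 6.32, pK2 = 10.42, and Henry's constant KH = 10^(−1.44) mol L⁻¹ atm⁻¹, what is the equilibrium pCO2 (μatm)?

α₀ = 1 / (1 + K1/[H⁺] + K1K2/[H⁺]²) = 1 / (1 + 10^+0.99 + 10^-2.12)
   = 1 / (1 + 9.7724 + 0.0075858) = 1/10.780 = 0.09276
[CO2*] = α₀ × DIC = 0.09276 × 3.51 = 0.3256 mmol/L
pCO2 = [CO2*]/KH = 3.256×10^-4 / 3.631×10^-2 = 8970 μatm

pCO2 = 8970 μatm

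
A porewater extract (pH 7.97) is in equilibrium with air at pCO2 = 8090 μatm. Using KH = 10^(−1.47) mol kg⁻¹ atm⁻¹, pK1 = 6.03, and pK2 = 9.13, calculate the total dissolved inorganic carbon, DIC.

DIC = 25.8 mmol/kg

[CO2*] = KH · pCO2 = 10^(−1.47) × 8090×10^-6 = 2.741×10^-4 mol/kg
α₀ = 1/(1 + K1/[H⁺] + K1K2/[H⁺]²) = 1/(1 + 10^+1.94 + 10^+0.78) = 0.01062
DIC = [CO2*]/α₀ = 2.741×10^-4 / 0.01062 = 25.8 mmol/kg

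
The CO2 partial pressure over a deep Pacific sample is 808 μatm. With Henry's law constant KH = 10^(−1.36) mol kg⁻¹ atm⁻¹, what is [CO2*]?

[CO2*] = 35.3 μmol/kg

KH = 10^(−1.36) = 4.365×10^-2 mol kg⁻¹ atm⁻¹
[CO2*] = KH · pCO2 = 4.365×10^-2 × 808×10^-6 atm = 3.53×10^-5 mol/kg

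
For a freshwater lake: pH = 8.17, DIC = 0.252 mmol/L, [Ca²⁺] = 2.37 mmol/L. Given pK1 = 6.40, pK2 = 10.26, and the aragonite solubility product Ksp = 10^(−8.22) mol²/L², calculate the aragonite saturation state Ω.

α₂ = 1 / (1 + [H⁺]/K2 + [H⁺]²/(K1K2)) = 1 / (1 + 10^+2.09 + 10^+0.32)
   = 1 / (1 + 123.03 + 2.0893) = 1/126.12 = 0.007929
[CO3²⁻] = α₂ × DIC = 0.007929 × 0.252 = 0.001998 mmol/L = 1.998 μmol/L
Ksp = 10^(−8.22) = 6.026×10^-9
Ω = [Ca²⁺][CO3²⁻]/Ksp = (2.37×10^-3)(1.998×10^-6) / 6.026×10^-9 = 0.786

Ω = 0.786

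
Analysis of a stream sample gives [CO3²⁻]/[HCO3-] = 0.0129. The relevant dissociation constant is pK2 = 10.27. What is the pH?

pH = 8.38

From K2 = [H⁺][CO3²⁻]/[HCO3-]:  pH = pK2 + log₁₀([CO3²⁻]/[HCO3-])
log₁₀(0.0129) = -1.889
pH = 10.27 + (-1.889) = 8.38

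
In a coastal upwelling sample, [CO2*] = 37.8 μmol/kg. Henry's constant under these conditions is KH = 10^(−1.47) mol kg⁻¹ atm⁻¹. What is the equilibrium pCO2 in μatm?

KH = 10^(−1.47) = 3.388×10^-2 mol kg⁻¹ atm⁻¹
pCO2 = [CO2*]/KH = 37.8×10^-6 / 3.388×10^-2 = 1.12×10^-3 atm = 1120 μatm

pCO2 = 1120 μatm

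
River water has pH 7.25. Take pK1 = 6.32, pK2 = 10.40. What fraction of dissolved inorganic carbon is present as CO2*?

α₀ = 1 / (1 + K1/[H⁺] + K1K2/[H⁺]²) = 1 / (1 + 10^+0.93 + 10^-2.22)
   = 1 / (1 + 8.5114 + 0.0060256) = 1/9.5174 = 0.1051

α₀ = 0.105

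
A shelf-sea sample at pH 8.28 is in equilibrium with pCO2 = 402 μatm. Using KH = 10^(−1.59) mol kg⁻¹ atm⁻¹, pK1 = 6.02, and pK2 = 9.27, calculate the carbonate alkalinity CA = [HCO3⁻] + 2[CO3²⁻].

CA = 2.27 mmol/kg

[CO2*] = KH · pCO2 = 10^(−1.59) × 402×10^-6 = 1.033×10^-5 mol/kg
α₀ = 1/(1 + K1/[H⁺] + K1K2/[H⁺]²) = 1/(1 + 10^+2.26 + 10^+1.27) = 0.004961
DIC = [CO2*]/α₀ = 1.033×10^-5 / 0.004961 = 2.083 mmol/kg
CA = (α₁ + 2α₂)·DIC = (0.9027 + 2×0.09237) × 2.083 = 2.27 mmol/kg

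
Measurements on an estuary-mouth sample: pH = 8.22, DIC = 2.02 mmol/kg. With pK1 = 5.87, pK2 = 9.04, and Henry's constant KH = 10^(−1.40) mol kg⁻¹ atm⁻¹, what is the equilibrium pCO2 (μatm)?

α₀ = 1 / (1 + K1/[H⁺] + K1K2/[H⁺]²) = 1 / (1 + 10^+2.35 + 10^+1.53)
   = 1 / (1 + 223.87 + 33.884) = 1/258.76 = 0.003865
[CO2*] = α₀ × DIC = 0.003865 × 2.02 = 0.007807 mmol/kg = 7.807 μmol/kg
pCO2 = [CO2*]/KH = 7.807×10^-6 / 3.981×10^-2 = 196 μatm

pCO2 = 196 μatm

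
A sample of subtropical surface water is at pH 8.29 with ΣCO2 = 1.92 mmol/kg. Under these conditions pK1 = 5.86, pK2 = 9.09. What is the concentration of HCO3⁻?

α₁ = 1 / (1 + [H⁺]/K1 + K2/[H⁺]) = 1 / (1 + 10^-2.43 + 10^-0.80)
   = 1 / (1 + 0.0037154 + 0.15849) = 1/1.1622 = 0.8604
[HCO3⁻] = α₁ × DIC = 0.8604 × 1.92 = 1.65 mmol/kg

[HCO3⁻] = 1.65 mmol/kg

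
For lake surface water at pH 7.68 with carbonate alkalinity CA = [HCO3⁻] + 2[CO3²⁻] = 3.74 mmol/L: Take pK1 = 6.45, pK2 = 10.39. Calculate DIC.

CA = [HCO3⁻] + 2[CO3²⁻] = (α₁ + 2α₂)·DIC
At pH 7.68: [H⁺]/K1 = 10^-1.23 = 0.058884, K2/[H⁺] = 10^-2.71 = 0.0019498
α₁ = 1/(1 + 0.058884 + 0.0019498) = 1/1.0608 = 0.9427; α₂ = α₁·K2/[H⁺] = 0.001838
α₁ + 2α₂ = 0.9463
DIC = CA / (α₁ + 2α₂) = 3.74 / 0.9463 = 3.95 mmol/L

DIC = 3.95 mmol/L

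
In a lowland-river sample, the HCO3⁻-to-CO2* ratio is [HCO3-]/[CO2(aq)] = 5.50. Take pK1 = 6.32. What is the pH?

From K1 = [H⁺][HCO3-]/[CO2(aq)]:  pH = pK1 + log₁₀([HCO3-]/[CO2(aq)])
log₁₀(5.50) = +0.740
pH = 6.32 + (+0.740) = 7.06

pH = 7.06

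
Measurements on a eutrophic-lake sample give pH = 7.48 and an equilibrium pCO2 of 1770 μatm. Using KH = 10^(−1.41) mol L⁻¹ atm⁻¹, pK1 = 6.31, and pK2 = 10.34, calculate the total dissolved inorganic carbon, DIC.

DIC = 1.09 mmol/L

[CO2*] = KH · pCO2 = 10^(−1.41) × 1770×10^-6 = 6.886×10^-5 mol/L
α₀ = 1/(1 + K1/[H⁺] + K1K2/[H⁺]²) = 1/(1 + 10^+1.17 + 10^-1.69) = 0.06325
DIC = [CO2*]/α₀ = 6.886×10^-5 / 0.06325 = 1.09 mmol/L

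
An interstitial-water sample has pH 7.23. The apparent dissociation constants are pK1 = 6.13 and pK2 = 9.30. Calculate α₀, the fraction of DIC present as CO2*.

α₀ = 0.0730

α₀ = 1 / (1 + K1/[H⁺] + K1K2/[H⁺]²) = 1 / (1 + 10^+1.10 + 10^-0.97)
   = 1 / (1 + 12.589 + 0.10715) = 1/13.696 = 0.07301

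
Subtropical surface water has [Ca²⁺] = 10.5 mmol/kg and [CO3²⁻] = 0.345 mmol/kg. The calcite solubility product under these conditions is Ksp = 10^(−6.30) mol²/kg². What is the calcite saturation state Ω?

Ω = 7.23

Ksp = 10^(−6.30) = 5.012×10^-7
Ω = [Ca²⁺][CO3²⁻]/Ksp = (10.5×10^-3)(0.345×10^-3) / 5.012×10^-7 = 7.23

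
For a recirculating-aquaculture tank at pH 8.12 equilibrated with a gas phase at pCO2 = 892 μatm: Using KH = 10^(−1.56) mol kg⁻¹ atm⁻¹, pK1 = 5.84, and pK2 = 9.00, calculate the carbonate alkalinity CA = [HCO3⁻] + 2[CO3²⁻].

[CO2*] = KH · pCO2 = 10^(−1.56) × 892×10^-6 = 2.457×10^-5 mol/kg
α₀ = 1/(1 + K1/[H⁺] + K1K2/[H⁺]²) = 1/(1 + 10^+2.28 + 10^+1.40) = 0.004615
DIC = [CO2*]/α₀ = 2.457×10^-5 / 0.004615 = 5.323 mmol/kg
CA = (α₁ + 2α₂)·DIC = (0.8795 + 2×0.1159) × 5.323 = 5.92 mmol/kg

CA = 5.92 mmol/kg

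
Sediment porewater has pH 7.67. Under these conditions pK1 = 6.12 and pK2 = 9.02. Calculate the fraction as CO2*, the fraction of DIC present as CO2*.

α₀ = 0.0263

α₀ = 1 / (1 + K1/[H⁺] + K1K2/[H⁺]²) = 1 / (1 + 10^+1.55 + 10^+0.20)
   = 1 / (1 + 35.481 + 1.5849) = 1/38.066 = 0.02627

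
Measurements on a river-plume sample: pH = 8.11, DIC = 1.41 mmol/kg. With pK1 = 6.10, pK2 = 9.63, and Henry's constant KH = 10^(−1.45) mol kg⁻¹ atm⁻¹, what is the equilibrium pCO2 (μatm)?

α₀ = 1 / (1 + K1/[H⁺] + K1K2/[H⁺]²) = 1 / (1 + 10^+2.01 + 10^+0.49)
   = 1 / (1 + 102.33 + 3.0903) = 1/106.42 = 0.009397
[CO2*] = α₀ × DIC = 0.009397 × 1.41 = 0.01325 mmol/kg = 13.25 μmol/kg
pCO2 = [CO2*]/KH = 1.325×10^-5 / 3.548×10^-2 = 373 μatm

pCO2 = 373 μatm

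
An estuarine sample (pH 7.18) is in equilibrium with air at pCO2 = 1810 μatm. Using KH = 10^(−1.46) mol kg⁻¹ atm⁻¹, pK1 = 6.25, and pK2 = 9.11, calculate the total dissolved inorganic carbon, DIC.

[CO2*] = KH · pCO2 = 10^(−1.46) × 1810×10^-6 = 6.276×10^-5 mol/kg
α₀ = 1/(1 + K1/[H⁺] + K1K2/[H⁺]²) = 1/(1 + 10^+0.93 + 10^-1.00) = 0.1040
DIC = [CO2*]/α₀ = 6.276×10^-5 / 0.1040 = 0.603 mmol/kg

DIC = 0.603 mmol/kg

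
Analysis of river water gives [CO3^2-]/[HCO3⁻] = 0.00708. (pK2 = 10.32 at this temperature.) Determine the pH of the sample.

pH = 8.17

From K2 = [H⁺][CO3^2-]/[HCO3⁻]:  pH = pK2 + log₁₀([CO3^2-]/[HCO3⁻])
log₁₀(0.00708) = -2.150
pH = 10.32 + (-2.150) = 8.17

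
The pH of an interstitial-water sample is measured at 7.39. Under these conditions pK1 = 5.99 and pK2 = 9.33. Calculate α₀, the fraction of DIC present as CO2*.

α₀ = 1 / (1 + K1/[H⁺] + K1K2/[H⁺]²) = 1 / (1 + 10^+1.40 + 10^-0.54)
   = 1 / (1 + 25.119 + 0.28840) = 1/26.407 = 0.03787

α₀ = 0.0379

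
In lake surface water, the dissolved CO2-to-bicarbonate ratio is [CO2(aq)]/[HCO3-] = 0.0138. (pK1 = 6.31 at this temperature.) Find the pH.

pH = 8.17

From K1 = [H⁺][HCO3-]/[CO2(aq)]:  pH = pK1 − log₁₀([CO2(aq)]/[HCO3-])
log₁₀(0.0138) = -1.860
pH = 6.31 − (-1.860) = 8.17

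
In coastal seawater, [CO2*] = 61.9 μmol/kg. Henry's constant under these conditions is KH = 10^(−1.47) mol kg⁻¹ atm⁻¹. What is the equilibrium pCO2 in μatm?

pCO2 = 1830 μatm

KH = 10^(−1.47) = 3.388×10^-2 mol kg⁻¹ atm⁻¹
pCO2 = [CO2*]/KH = 61.9×10^-6 / 3.388×10^-2 = 1.83×10^-3 atm = 1830 μatm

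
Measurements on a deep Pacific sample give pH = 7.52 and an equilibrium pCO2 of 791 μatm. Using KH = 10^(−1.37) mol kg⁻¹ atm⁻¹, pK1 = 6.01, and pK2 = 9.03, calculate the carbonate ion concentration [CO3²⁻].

[CO2*] = KH · pCO2 = 10^(−1.37) × 791×10^-6 = 3.374×10^-5 mol/kg
α₀ = 1/(1 + K1/[H⁺] + K1K2/[H⁺]²) = 1/(1 + 10^+1.51 + 10^+0.00) = 0.02910
DIC = [CO2*]/α₀ = 3.374×10^-5 / 0.02910 = 1.159 mmol/kg
[CO3²⁻] = α₂·DIC; α₂ = 0.02910, so [CO3²⁻] = 0.02910 × 1.159 = 0.0337 mmol/kg

[CO3²⁻] = 0.0337 mmol/kg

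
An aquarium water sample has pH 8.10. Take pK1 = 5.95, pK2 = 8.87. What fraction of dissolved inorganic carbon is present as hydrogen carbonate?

α₁ = 1 / (1 + [H⁺]/K1 + K2/[H⁺]) = 1 / (1 + 10^-2.15 + 10^-0.77)
   = 1 / (1 + 0.0070795 + 0.16982) = 1/1.1769 = 0.8497

α₁ = 0.850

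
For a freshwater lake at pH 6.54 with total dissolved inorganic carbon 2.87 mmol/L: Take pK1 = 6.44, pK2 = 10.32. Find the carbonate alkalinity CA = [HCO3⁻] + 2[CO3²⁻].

CA = 1.60 mmol/L

CA = [HCO3⁻] + 2[CO3²⁻] = (α₁ + 2α₂)·DIC
At pH 6.54: [H⁺]/K1 = 10^-0.10 = 0.79433, K2/[H⁺] = 10^-3.78 = 0.00016596
α₁ = 1/(1 + 0.79433 + 0.00016596) = 1/1.7945 = 0.5573; α₂ = α₁·K2/[H⁺] = 9.248×10^-5
α₁ + 2α₂ = 0.5574
CA = 0.5574 × 2.87 = 1.60 mmol/L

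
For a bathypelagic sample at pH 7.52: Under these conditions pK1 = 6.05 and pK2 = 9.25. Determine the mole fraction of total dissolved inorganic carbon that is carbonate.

α₂ = 0.0177

α₂ = 1 / (1 + [H⁺]/K2 + [H⁺]²/(K1K2)) = 1 / (1 + 10^+1.73 + 10^+0.26)
   = 1 / (1 + 53.703 + 1.8197) = 1/56.523 = 0.01769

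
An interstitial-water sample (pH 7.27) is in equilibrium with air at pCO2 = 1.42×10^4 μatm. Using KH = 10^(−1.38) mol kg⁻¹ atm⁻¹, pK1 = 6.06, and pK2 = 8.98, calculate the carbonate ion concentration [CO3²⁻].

[CO2*] = KH · pCO2 = 10^(−1.38) × 1.42×10^4×10^-6 = 5.920×10^-4 mol/kg
α₀ = 1/(1 + K1/[H⁺] + K1K2/[H⁺]²) = 1/(1 + 10^+1.21 + 10^-0.50) = 0.05703
DIC = [CO2*]/α₀ = 5.920×10^-4 / 0.05703 = 10.38 mmol/kg
[CO3²⁻] = α₂·DIC; α₂ = 0.01803, so [CO3²⁻] = 0.01803 × 10.38 = 0.187 mmol/kg

[CO3²⁻] = 0.187 mmol/kg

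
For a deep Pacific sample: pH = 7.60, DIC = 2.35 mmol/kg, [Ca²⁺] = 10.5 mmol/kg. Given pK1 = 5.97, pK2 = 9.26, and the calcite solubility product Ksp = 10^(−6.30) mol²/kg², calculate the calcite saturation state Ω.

Ω = 1.03

α₂ = 1 / (1 + [H⁺]/K2 + [H⁺]²/(K1K2)) = 1 / (1 + 10^+1.66 + 10^+0.03)
   = 1 / (1 + 45.709 + 1.0715) = 1/47.780 = 0.02093
[CO3²⁻] = α₂ × DIC = 0.02093 × 2.35 = 0.04918 mmol/kg
Ksp = 10^(−6.30) = 5.012×10^-7
Ω = [Ca²⁺][CO3²⁻]/Ksp = (10.5×10^-3)(4.918×10^-5) / 5.012×10^-7 = 1.03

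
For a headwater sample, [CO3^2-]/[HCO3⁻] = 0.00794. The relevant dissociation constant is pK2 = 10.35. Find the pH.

pH = 8.25

From K2 = [H⁺][CO3^2-]/[HCO3⁻]:  pH = pK2 + log₁₀([CO3^2-]/[HCO3⁻])
log₁₀(0.00794) = -2.100
pH = 10.35 + (-2.100) = 8.25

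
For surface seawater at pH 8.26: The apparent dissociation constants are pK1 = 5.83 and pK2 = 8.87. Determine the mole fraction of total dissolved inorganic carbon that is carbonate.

α₂ = 0.197

α₂ = 1 / (1 + [H⁺]/K2 + [H⁺]²/(K1K2)) = 1 / (1 + 10^+0.61 + 10^-1.82)
   = 1 / (1 + 4.0738 + 0.015136) = 1/5.0889 = 0.1965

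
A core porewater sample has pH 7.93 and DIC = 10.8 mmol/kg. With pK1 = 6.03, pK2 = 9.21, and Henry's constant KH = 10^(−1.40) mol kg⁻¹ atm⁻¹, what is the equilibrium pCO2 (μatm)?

pCO2 = 3210 μatm

α₀ = 1 / (1 + K1/[H⁺] + K1K2/[H⁺]²) = 1 / (1 + 10^+1.90 + 10^+0.62)
   = 1 / (1 + 79.433 + 4.1687) = 1/84.602 = 0.01182
[CO2*] = α₀ × DIC = 0.01182 × 10.8 = 0.1277 mmol/kg
pCO2 = [CO2*]/KH = 1.277×10^-4 / 3.981×10^-2 = 3210 μatm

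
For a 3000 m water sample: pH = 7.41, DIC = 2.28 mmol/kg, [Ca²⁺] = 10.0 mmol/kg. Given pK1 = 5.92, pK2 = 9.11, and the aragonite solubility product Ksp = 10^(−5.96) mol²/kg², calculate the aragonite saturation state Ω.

α₂ = 1 / (1 + [H⁺]/K2 + [H⁺]²/(K1K2)) = 1 / (1 + 10^+1.70 + 10^+0.21)
   = 1 / (1 + 50.119 + 1.6218) = 1/52.741 = 0.01896
[CO3²⁻] = α₂ × DIC = 0.01896 × 2.28 = 0.04323 mmol/kg
Ksp = 10^(−5.96) = 1.096×10^-6
Ω = [Ca²⁺][CO3²⁻]/Ksp = (10.0×10^-3)(4.323×10^-5) / 1.096×10^-6 = 0.394

Ω = 0.394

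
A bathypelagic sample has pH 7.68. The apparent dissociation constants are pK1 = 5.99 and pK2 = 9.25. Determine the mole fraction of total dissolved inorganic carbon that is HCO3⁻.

α₁ = 1 / (1 + [H⁺]/K1 + K2/[H⁺]) = 1 / (1 + 10^-1.69 + 10^-1.57)
   = 1 / (1 + 0.020417 + 0.026915) = 1/1.0473 = 0.9548

α₁ = 0.955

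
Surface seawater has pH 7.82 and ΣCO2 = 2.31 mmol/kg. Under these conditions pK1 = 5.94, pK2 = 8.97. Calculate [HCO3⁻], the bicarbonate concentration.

α₁ = 1 / (1 + [H⁺]/K1 + K2/[H⁺]) = 1 / (1 + 10^-1.88 + 10^-1.15)
   = 1 / (1 + 0.013183 + 0.070795) = 1/1.0840 = 0.9225
[HCO3⁻] = α₁ × DIC = 0.9225 × 2.31 = 2.13 mmol/kg

[HCO3⁻] = 2.13 mmol/kg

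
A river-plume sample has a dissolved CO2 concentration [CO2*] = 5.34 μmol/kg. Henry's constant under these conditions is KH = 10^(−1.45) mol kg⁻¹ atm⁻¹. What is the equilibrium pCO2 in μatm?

pCO2 = 151 μatm

KH = 10^(−1.45) = 3.548×10^-2 mol kg⁻¹ atm⁻¹
pCO2 = [CO2*]/KH = 5.34×10^-6 / 3.548×10^-2 = 1.51×10^-4 atm = 151 μatm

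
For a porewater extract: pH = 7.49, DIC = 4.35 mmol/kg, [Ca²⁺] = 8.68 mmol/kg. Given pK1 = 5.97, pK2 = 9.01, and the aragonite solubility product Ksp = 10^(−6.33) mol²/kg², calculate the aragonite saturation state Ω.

α₂ = 1 / (1 + [H⁺]/K2 + [H⁺]²/(K1K2)) = 1 / (1 + 10^+1.52 + 10^+0.00)
   = 1 / (1 + 33.113 + 1.0000) = 1/35.113 = 0.02848
[CO3²⁻] = α₂ × DIC = 0.02848 × 4.35 = 0.1239 mmol/kg
Ksp = 10^(−6.33) = 4.677×10^-7
Ω = [Ca²⁺][CO3²⁻]/Ksp = (8.68×10^-3)(1.239×10^-4) / 4.677×10^-7 = 2.30

Ω = 2.30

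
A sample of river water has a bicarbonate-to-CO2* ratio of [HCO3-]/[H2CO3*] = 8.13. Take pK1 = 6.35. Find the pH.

From K1 = [H⁺][HCO3-]/[H2CO3*]:  pH = pK1 + log₁₀([HCO3-]/[H2CO3*])
log₁₀(8.13) = +0.910
pH = 6.35 + (+0.910) = 7.26

pH = 7.26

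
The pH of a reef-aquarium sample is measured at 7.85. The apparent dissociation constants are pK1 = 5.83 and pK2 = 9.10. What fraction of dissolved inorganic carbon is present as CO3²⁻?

α₂ = 0.0528

α₂ = 1 / (1 + [H⁺]/K2 + [H⁺]²/(K1K2)) = 1 / (1 + 10^+1.25 + 10^-0.77)
   = 1 / (1 + 17.783 + 0.16982) = 1/18.953 = 0.05276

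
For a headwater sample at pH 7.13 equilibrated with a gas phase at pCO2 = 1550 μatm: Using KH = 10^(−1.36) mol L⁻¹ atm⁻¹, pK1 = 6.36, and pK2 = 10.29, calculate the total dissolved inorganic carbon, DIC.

DIC = 0.466 mmol/L

[CO2*] = KH · pCO2 = 10^(−1.36) × 1550×10^-6 = 6.766×10^-5 mol/L
α₀ = 1/(1 + K1/[H⁺] + K1K2/[H⁺]²) = 1/(1 + 10^+0.77 + 10^-2.39) = 0.1451
DIC = [CO2*]/α₀ = 6.766×10^-5 / 0.1451 = 0.466 mmol/L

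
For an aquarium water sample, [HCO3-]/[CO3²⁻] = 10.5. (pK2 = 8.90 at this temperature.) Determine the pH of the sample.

pH = 7.88

From K2 = [H⁺][CO3²⁻]/[HCO3-]:  pH = pK2 − log₁₀([HCO3-]/[CO3²⁻])
log₁₀(10.5) = +1.021
pH = 8.90 − (+1.021) = 7.88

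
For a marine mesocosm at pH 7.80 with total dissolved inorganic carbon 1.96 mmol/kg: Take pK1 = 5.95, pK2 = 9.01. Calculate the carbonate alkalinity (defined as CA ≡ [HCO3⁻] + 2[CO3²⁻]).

CA = [HCO3⁻] + 2[CO3²⁻] = (α₁ + 2α₂)·DIC
At pH 7.80: [H⁺]/K1 = 10^-1.85 = 0.014125, K2/[H⁺] = 10^-1.21 = 0.061660
α₁ = 1/(1 + 0.014125 + 0.061660) = 1/1.0758 = 0.9296; α₂ = α₁·K2/[H⁺] = 0.05732
α₁ + 2α₂ = 1.0442
CA = 1.0442 × 1.96 = 2.05 mmol/kg

CA = 2.05 mmol/kg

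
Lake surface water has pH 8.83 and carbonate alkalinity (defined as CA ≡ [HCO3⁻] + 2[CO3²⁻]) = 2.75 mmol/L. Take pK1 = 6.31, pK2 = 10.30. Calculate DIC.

CA = [HCO3⁻] + 2[CO3²⁻] = (α₁ + 2α₂)·DIC
At pH 8.83: [H⁺]/K1 = 10^-2.52 = 0.0030200, K2/[H⁺] = 10^-1.47 = 0.033884
α₁ = 1/(1 + 0.0030200 + 0.033884) = 1/1.0369 = 0.9644; α₂ = α₁·K2/[H⁺] = 0.03268
α₁ + 2α₂ = 1.0298
DIC = CA / (α₁ + 2α₂) = 2.75 / 1.0298 = 2.67 mmol/L

DIC = 2.67 mmol/L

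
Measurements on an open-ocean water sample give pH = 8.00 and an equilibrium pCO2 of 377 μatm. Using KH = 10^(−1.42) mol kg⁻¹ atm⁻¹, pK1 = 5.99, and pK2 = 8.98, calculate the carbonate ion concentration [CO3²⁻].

[CO3²⁻] = 0.154 mmol/kg

[CO2*] = KH · pCO2 = 10^(−1.42) × 377×10^-6 = 1.433×10^-5 mol/kg
α₀ = 1/(1 + K1/[H⁺] + K1K2/[H⁺]²) = 1/(1 + 10^+2.01 + 10^+1.03) = 0.008769
DIC = [CO2*]/α₀ = 1.433×10^-5 / 0.008769 = 1.635 mmol/kg
[CO3²⁻] = α₂·DIC; α₂ = 0.09396, so [CO3²⁻] = 0.09396 × 1.635 = 0.154 mmol/kg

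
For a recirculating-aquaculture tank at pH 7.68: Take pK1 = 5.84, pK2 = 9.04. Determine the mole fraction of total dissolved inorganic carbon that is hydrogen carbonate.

α₁ = 0.945

α₁ = 1 / (1 + [H⁺]/K1 + K2/[H⁺]) = 1 / (1 + 10^-1.84 + 10^-1.36)
   = 1 / (1 + 0.014454 + 0.043652) = 1/1.0581 = 0.9451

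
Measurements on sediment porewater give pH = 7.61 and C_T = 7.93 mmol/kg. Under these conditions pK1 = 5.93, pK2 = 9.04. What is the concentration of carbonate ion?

[CO3²⁻] = 0.278 mmol/kg

α₂ = 1 / (1 + [H⁺]/K2 + [H⁺]²/(K1K2)) = 1 / (1 + 10^+1.43 + 10^-0.25)
   = 1 / (1 + 26.915 + 0.56234) = 1/28.478 = 0.03512
[CO3²⁻] = α₂ × DIC = 0.03512 × 7.93 = 0.278 mmol/kg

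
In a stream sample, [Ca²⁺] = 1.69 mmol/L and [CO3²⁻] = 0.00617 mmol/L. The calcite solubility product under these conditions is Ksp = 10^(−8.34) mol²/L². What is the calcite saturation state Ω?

Ksp = 10^(−8.34) = 4.571×10^-9
Ω = [Ca²⁺][CO3²⁻]/Ksp = (1.69×10^-3)(0.00617×10^-3) / 4.571×10^-9 = 2.28

Ω = 2.28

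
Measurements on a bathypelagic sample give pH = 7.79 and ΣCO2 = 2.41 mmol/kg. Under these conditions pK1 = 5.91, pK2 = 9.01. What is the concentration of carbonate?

[CO3²⁻] = 0.135 mmol/kg

α₂ = 1 / (1 + [H⁺]/K2 + [H⁺]²/(K1K2)) = 1 / (1 + 10^+1.22 + 10^-0.66)
   = 1 / (1 + 16.596 + 0.21878) = 1/17.815 = 0.05613
[CO3²⁻] = α₂ × DIC = 0.05613 × 2.41 = 0.135 mmol/kg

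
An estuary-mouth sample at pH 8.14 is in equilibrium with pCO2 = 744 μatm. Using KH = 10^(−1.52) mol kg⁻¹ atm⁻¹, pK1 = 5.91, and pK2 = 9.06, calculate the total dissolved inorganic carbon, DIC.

DIC = 4.30 mmol/kg

[CO2*] = KH · pCO2 = 10^(−1.52) × 744×10^-6 = 2.247×10^-5 mol/kg
α₀ = 1/(1 + K1/[H⁺] + K1K2/[H⁺]²) = 1/(1 + 10^+2.23 + 10^+1.31) = 0.005229
DIC = [CO2*]/α₀ = 2.247×10^-5 / 0.005229 = 4.30 mmol/kg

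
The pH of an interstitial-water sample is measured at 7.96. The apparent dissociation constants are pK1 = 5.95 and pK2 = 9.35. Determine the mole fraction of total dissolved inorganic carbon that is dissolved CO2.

α₀ = 0.00930

α₀ = 1 / (1 + K1/[H⁺] + K1K2/[H⁺]²) = 1 / (1 + 10^+2.01 + 10^+0.62)
   = 1 / (1 + 102.33 + 4.1687) = 1/107.50 = 0.009302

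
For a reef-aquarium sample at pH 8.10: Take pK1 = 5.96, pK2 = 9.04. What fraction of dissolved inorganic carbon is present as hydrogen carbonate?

α₁ = 1 / (1 + [H⁺]/K1 + K2/[H⁺]) = 1 / (1 + 10^-2.14 + 10^-0.94)
   = 1 / (1 + 0.0072444 + 0.11482) = 1/1.1221 = 0.8912

α₁ = 0.891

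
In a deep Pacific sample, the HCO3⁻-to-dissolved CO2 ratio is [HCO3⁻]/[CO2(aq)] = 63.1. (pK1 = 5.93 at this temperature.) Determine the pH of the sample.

From K1 = [H⁺][HCO3⁻]/[CO2(aq)]:  pH = pK1 + log₁₀([HCO3⁻]/[CO2(aq)])
log₁₀(63.1) = +1.800
pH = 5.93 + (+1.800) = 7.73

pH = 7.73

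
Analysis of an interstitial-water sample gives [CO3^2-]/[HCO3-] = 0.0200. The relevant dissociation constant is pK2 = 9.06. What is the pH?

pH = 7.36

From K2 = [H⁺][CO3^2-]/[HCO3-]:  pH = pK2 + log₁₀([CO3^2-]/[HCO3-])
log₁₀(0.0200) = -1.699
pH = 9.06 + (-1.699) = 7.36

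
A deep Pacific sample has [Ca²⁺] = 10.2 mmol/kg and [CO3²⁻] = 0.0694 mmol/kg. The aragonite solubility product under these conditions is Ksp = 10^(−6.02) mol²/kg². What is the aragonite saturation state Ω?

Ω = 0.741

Ksp = 10^(−6.02) = 9.550×10^-7
Ω = [Ca²⁺][CO3²⁻]/Ksp = (10.2×10^-3)(0.0694×10^-3) / 9.550×10^-7 = 0.741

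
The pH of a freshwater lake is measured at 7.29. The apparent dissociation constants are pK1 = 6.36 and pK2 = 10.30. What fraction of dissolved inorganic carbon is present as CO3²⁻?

α₂ = 1 / (1 + [H⁺]/K2 + [H⁺]²/(K1K2)) = 1 / (1 + 10^+3.01 + 10^+2.08)
   = 1 / (1 + 1023.3 + 120.23) = 1/1144.5 = 0.0008737

α₂ = 0.000874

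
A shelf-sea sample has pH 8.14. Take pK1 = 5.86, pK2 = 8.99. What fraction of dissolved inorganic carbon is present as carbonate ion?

α₂ = 0.123

α₂ = 1 / (1 + [H⁺]/K2 + [H⁺]²/(K1K2)) = 1 / (1 + 10^+0.85 + 10^-1.43)
   = 1 / (1 + 7.0795 + 0.037154) = 1/8.1166 = 0.1232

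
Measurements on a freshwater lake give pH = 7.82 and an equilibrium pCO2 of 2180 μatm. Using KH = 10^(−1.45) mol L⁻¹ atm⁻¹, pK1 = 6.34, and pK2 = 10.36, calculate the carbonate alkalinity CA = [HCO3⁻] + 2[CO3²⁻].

CA = 2.35 mmol/L

[CO2*] = KH · pCO2 = 10^(−1.45) × 2180×10^-6 = 7.735×10^-5 mol/L
α₀ = 1/(1 + K1/[H⁺] + K1K2/[H⁺]²) = 1/(1 + 10^+1.48 + 10^-1.06) = 0.03196
DIC = [CO2*]/α₀ = 7.735×10^-5 / 0.03196 = 2.420 mmol/L
CA = (α₁ + 2α₂)·DIC = (0.9653 + 2×0.002784) × 2.420 = 2.35 mmol/L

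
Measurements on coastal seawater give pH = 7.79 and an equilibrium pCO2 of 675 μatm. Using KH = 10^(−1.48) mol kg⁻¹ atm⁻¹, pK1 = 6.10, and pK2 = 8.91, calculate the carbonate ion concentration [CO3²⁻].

[CO3²⁻] = 0.0830 mmol/kg

[CO2*] = KH · pCO2 = 10^(−1.48) × 675×10^-6 = 2.235×10^-5 mol/kg
α₀ = 1/(1 + K1/[H⁺] + K1K2/[H⁺]²) = 1/(1 + 10^+1.69 + 10^+0.57) = 0.01862
DIC = [CO2*]/α₀ = 2.235×10^-5 / 0.01862 = 1.200 mmol/kg
[CO3²⁻] = α₂·DIC; α₂ = 0.06920, so [CO3²⁻] = 0.06920 × 1.200 = 0.0830 mmol/kg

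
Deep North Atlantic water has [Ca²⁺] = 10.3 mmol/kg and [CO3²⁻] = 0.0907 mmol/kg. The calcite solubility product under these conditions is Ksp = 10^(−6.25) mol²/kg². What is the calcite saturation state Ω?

Ω = 1.66

Ksp = 10^(−6.25) = 5.623×10^-7
Ω = [Ca²⁺][CO3²⁻]/Ksp = (10.3×10^-3)(0.0907×10^-3) / 5.623×10^-7 = 1.66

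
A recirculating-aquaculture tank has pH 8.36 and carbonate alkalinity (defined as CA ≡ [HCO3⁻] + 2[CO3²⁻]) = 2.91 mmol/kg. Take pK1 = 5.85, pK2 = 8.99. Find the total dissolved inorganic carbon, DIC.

DIC = 2.45 mmol/kg

CA = [HCO3⁻] + 2[CO3²⁻] = (α₁ + 2α₂)·DIC
At pH 8.36: [H⁺]/K1 = 10^-2.51 = 0.0030903, K2/[H⁺] = 10^-0.63 = 0.23442
α₁ = 1/(1 + 0.0030903 + 0.23442) = 1/1.2375 = 0.8081; α₂ = α₁·K2/[H⁺] = 0.1894
α₁ + 2α₂ = 1.1869
DIC = CA / (α₁ + 2α₂) = 2.91 / 1.1869 = 2.45 mmol/kg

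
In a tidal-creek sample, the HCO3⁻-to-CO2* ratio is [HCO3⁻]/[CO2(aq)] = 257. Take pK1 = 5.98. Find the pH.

From K1 = [H⁺][HCO3⁻]/[CO2(aq)]:  pH = pK1 + log₁₀([HCO3⁻]/[CO2(aq)])
log₁₀(257) = +2.410
pH = 5.98 + (+2.410) = 8.39

pH = 8.39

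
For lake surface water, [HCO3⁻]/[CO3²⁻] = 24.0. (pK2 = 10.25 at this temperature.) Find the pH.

pH = 8.87

From K2 = [H⁺][CO3²⁻]/[HCO3⁻]:  pH = pK2 − log₁₀([HCO3⁻]/[CO3²⁻])
log₁₀(24.0) = +1.380
pH = 10.25 − (+1.380) = 8.87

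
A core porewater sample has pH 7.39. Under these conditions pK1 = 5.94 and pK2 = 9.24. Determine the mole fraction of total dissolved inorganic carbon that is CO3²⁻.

α₂ = 0.0135

α₂ = 1 / (1 + [H⁺]/K2 + [H⁺]²/(K1K2)) = 1 / (1 + 10^+1.85 + 10^+0.40)
   = 1 / (1 + 70.795 + 2.5119) = 1/74.306 = 0.01346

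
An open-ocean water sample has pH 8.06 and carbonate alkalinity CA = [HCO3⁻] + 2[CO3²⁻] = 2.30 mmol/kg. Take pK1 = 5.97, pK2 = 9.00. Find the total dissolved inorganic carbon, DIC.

DIC = 2.10 mmol/kg

CA = [HCO3⁻] + 2[CO3²⁻] = (α₁ + 2α₂)·DIC
At pH 8.06: [H⁺]/K1 = 10^-2.09 = 0.0081283, K2/[H⁺] = 10^-0.94 = 0.11482
α₁ = 1/(1 + 0.0081283 + 0.11482) = 1/1.1229 = 0.8905; α₂ = α₁·K2/[H⁺] = 0.1022
α₁ + 2α₂ = 1.0950
DIC = CA / (α₁ + 2α₂) = 2.30 / 1.0950 = 2.10 mmol/kg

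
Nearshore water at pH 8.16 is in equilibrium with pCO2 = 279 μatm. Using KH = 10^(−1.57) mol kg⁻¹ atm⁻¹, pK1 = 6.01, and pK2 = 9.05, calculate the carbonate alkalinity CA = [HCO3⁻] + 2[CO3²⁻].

[CO2*] = KH · pCO2 = 10^(−1.57) × 279×10^-6 = 7.509×10^-6 mol/kg
α₀ = 1/(1 + K1/[H⁺] + K1K2/[H⁺]²) = 1/(1 + 10^+2.15 + 10^+1.26) = 0.006232
DIC = [CO2*]/α₀ = 7.509×10^-6 / 0.006232 = 1.205 mmol/kg
CA = (α₁ + 2α₂)·DIC = (0.8804 + 2×0.1134) × 1.205 = 1.33 mmol/kg

CA = 1.33 mmol/kg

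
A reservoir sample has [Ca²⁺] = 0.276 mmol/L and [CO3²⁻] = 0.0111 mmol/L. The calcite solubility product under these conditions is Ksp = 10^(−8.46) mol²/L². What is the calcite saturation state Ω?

Ksp = 10^(−8.46) = 3.467×10^-9
Ω = [Ca²⁺][CO3²⁻]/Ksp = (0.276×10^-3)(0.0111×10^-3) / 3.467×10^-9 = 0.884

Ω = 0.884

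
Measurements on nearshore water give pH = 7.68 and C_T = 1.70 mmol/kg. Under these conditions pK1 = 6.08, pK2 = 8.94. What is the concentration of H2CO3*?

α₀ = 1 / (1 + K1/[H⁺] + K1K2/[H⁺]²) = 1 / (1 + 10^+1.60 + 10^+0.34)
   = 1 / (1 + 39.811 + 2.1878) = 1/42.998 = 0.02326
[CO2*] = α₀ × DIC = 0.02326 × 1.70 = 0.0395 mmol/kg

[CO2*] = 0.0395 mmol/kg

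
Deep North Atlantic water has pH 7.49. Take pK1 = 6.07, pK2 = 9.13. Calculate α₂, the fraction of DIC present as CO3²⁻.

α₂ = 1 / (1 + [H⁺]/K2 + [H⁺]²/(K1K2)) = 1 / (1 + 10^+1.64 + 10^+0.22)
   = 1 / (1 + 43.652 + 1.6596) = 1/46.311 = 0.02159

α₂ = 0.0216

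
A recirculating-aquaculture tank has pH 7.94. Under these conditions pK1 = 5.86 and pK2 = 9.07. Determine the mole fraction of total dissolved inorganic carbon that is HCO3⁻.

α₁ = 1 / (1 + [H⁺]/K1 + K2/[H⁺]) = 1 / (1 + 10^-2.08 + 10^-1.13)
   = 1 / (1 + 0.0083176 + 0.074131) = 1/1.0824 = 0.9238

α₁ = 0.924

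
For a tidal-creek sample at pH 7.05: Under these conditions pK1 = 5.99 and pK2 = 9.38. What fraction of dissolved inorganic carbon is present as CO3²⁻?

α₂ = 0.00428

α₂ = 1 / (1 + [H⁺]/K2 + [H⁺]²/(K1K2)) = 1 / (1 + 10^+2.33 + 10^+1.27)
   = 1 / (1 + 213.80 + 18.621) = 1/233.42 = 0.004284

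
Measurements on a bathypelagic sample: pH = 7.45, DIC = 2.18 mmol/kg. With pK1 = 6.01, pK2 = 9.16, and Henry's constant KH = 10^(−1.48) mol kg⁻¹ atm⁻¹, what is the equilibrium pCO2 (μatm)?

α₀ = 1 / (1 + K1/[H⁺] + K1K2/[H⁺]²) = 1 / (1 + 10^+1.44 + 10^-0.27)
   = 1 / (1 + 27.542 + 0.53703) = 1/29.079 = 0.03439
[CO2*] = α₀ × DIC = 0.03439 × 2.18 = 0.07497 mmol/kg
pCO2 = [CO2*]/KH = 7.497×10^-5 / 3.311×10^-2 = 2260 μatm

pCO2 = 2260 μatm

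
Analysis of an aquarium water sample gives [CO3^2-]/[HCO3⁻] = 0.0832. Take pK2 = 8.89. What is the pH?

pH = 7.81

From K2 = [H⁺][CO3^2-]/[HCO3⁻]:  pH = pK2 + log₁₀([CO3^2-]/[HCO3⁻])
log₁₀(0.0832) = -1.080
pH = 8.89 + (-1.080) = 7.81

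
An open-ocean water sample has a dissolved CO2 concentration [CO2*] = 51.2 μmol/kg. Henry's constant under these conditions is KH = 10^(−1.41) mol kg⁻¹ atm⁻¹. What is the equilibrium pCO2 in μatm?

KH = 10^(−1.41) = 3.890×10^-2 mol kg⁻¹ atm⁻¹
pCO2 = [CO2*]/KH = 51.2×10^-6 / 3.890×10^-2 = 1.32×10^-3 atm = 1320 μatm

pCO2 = 1320 μatm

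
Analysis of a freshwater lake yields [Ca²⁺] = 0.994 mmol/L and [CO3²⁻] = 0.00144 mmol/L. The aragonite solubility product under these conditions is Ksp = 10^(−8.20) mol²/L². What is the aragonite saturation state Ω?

Ksp = 10^(−8.20) = 6.310×10^-9
Ω = [Ca²⁺][CO3²⁻]/Ksp = (0.994×10^-3)(0.00144×10^-3) / 6.310×10^-9 = 0.227

Ω = 0.227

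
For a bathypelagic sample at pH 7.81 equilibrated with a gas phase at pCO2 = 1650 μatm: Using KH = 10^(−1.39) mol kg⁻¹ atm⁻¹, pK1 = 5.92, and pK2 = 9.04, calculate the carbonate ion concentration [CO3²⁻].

[CO2*] = KH · pCO2 = 10^(−1.39) × 1650×10^-6 = 6.722×10^-5 mol/kg
α₀ = 1/(1 + K1/[H⁺] + K1K2/[H⁺]²) = 1/(1 + 10^+1.89 + 10^+0.66) = 0.01202
DIC = [CO2*]/α₀ = 6.722×10^-5 / 0.01202 = 5.592 mmol/kg
[CO3²⁻] = α₂·DIC; α₂ = 0.05494, so [CO3²⁻] = 0.05494 × 5.592 = 0.307 mmol/kg

[CO3²⁻] = 0.307 mmol/kg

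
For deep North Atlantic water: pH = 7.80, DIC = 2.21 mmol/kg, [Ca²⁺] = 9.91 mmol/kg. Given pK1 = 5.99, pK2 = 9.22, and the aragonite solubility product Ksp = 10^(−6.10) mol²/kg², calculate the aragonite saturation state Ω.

α₂ = 1 / (1 + [H⁺]/K2 + [H⁺]²/(K1K2)) = 1 / (1 + 10^+1.42 + 10^-0.39)
   = 1 / (1 + 26.303 + 0.40738) = 1/27.710 = 0.03609
[CO3²⁻] = α₂ × DIC = 0.03609 × 2.21 = 0.07975 mmol/kg
Ksp = 10^(−6.10) = 7.943×10^-7
Ω = [Ca²⁺][CO3²⁻]/Ksp = (9.91×10^-3)(7.975×10^-5) / 7.943×10^-7 = 0.995

Ω = 0.995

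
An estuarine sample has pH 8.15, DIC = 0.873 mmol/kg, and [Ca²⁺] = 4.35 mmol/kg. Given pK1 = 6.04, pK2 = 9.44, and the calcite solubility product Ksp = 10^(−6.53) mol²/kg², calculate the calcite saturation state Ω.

Ω = 0.623

α₂ = 1 / (1 + [H⁺]/K2 + [H⁺]²/(K1K2)) = 1 / (1 + 10^+1.29 + 10^-0.82)
   = 1 / (1 + 19.498 + 0.15136) = 1/20.650 = 0.04843
[CO3²⁻] = α₂ × DIC = 0.04843 × 0.873 = 0.04228 mmol/kg
Ksp = 10^(−6.53) = 2.951×10^-7
Ω = [Ca²⁺][CO3²⁻]/Ksp = (4.35×10^-3)(4.228×10^-5) / 2.951×10^-7 = 0.623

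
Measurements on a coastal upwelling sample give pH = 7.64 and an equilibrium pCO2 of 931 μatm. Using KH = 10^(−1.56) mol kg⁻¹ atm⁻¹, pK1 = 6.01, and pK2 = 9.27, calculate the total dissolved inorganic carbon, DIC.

[CO2*] = KH · pCO2 = 10^(−1.56) × 931×10^-6 = 2.564×10^-5 mol/kg
α₀ = 1/(1 + K1/[H⁺] + K1K2/[H⁺]²) = 1/(1 + 10^+1.63 + 10^+0.00) = 0.02239
DIC = [CO2*]/α₀ = 2.564×10^-5 / 0.02239 = 1.15 mmol/kg

DIC = 1.15 mmol/kg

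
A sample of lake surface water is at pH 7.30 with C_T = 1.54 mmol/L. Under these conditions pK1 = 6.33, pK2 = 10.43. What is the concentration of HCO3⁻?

α₁ = 1 / (1 + [H⁺]/K1 + K2/[H⁺]) = 1 / (1 + 10^-0.97 + 10^-3.13)
   = 1 / (1 + 0.10715 + 0.00074131) = 1/1.1079 = 0.9026
[HCO3⁻] = α₁ × DIC = 0.9026 × 1.54 = 1.39 mmol/L

[HCO3⁻] = 1.39 mmol/L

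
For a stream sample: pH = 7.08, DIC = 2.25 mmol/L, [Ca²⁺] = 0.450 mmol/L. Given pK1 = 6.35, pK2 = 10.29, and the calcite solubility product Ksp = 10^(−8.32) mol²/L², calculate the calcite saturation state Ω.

Ω = 0.110

α₂ = 1 / (1 + [H⁺]/K2 + [H⁺]²/(K1K2)) = 1 / (1 + 10^+3.21 + 10^+2.48)
   = 1 / (1 + 1621.8 + 302.00) = 1/1924.8 = 0.0005195
[CO3²⁻] = α₂ × DIC = 0.0005195 × 2.25 = 0.001169 mmol/L = 1.169 μmol/L
Ksp = 10^(−8.32) = 4.786×10^-9
Ω = [Ca²⁺][CO3²⁻]/Ksp = (0.450×10^-3)(1.169×10^-6) / 4.786×10^-9 = 0.110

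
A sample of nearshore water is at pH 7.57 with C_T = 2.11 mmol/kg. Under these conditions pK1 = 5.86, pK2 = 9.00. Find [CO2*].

α₀ = 1 / (1 + K1/[H⁺] + K1K2/[H⁺]²) = 1 / (1 + 10^+1.71 + 10^+0.28)
   = 1 / (1 + 51.286 + 1.9055) = 1/54.192 = 0.01845
[CO2*] = α₀ × DIC = 0.01845 × 2.11 = 0.0389 mmol/kg

[CO2*] = 0.0389 mmol/kg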